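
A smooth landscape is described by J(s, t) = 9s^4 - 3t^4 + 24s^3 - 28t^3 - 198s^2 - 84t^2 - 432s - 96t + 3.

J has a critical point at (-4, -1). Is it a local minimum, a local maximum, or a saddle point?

The mixed partial ∂²J/∂s∂t is 0, so the Hessian at any point is diag(J_ss, J_tt) = diag(36(3s^2 + 4s - 11), -12(3t^2 + 14t + 14)).
At (-4, -1): H = diag(756, -36).
The eigenvalues have opposite signs, so H is indefinite: a saddle point.

saddle point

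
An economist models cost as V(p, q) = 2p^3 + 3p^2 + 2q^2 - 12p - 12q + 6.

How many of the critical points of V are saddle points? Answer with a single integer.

V separates as a function of p plus a function of q, so ∇V=0 decouples.
∂V/∂p = 6(p - 1)(p + 2) = 0 at p ∈ {-2, 1}; ∂V/∂q = 4(q - 3) = 0 at q ∈ {3}.
The Hessian is diagonal: diag(V_pp, V_qq). Second derivatives: V_pp(-2)=-18, V_pp(1)=18; V_qq(3)=4.
Saddle points occur where the two diagonal entries have opposite signs: (-2, 3). Count: 1.

1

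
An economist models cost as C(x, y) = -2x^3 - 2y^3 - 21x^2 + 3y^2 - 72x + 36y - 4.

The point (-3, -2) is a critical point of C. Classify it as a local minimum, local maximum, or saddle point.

The mixed partial ∂²C/∂x∂y is 0, so the Hessian at any point is diag(C_xx, C_yy) = diag(-6(2x + 7), 6(-2y + 1)).
At (-3, -2): H = diag(-6, 30).
The eigenvalues have opposite signs, so H is indefinite: a saddle point.

saddle point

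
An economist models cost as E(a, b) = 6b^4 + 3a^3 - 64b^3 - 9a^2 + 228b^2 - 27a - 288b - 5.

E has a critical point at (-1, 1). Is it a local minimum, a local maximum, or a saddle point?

saddle point

The mixed partial ∂²E/∂a∂b is 0, so the Hessian at any point is diag(E_aa, E_bb) = diag(18(a - 1), 24(3b^2 - 16b + 19)).
At (-1, 1): H = diag(-36, 144).
The eigenvalues have opposite signs, so H is indefinite: a saddle point.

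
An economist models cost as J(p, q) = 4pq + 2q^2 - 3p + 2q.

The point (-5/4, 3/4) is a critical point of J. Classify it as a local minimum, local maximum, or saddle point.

saddle point

The Hessian of J is constant: H = [[0, 4], [4, 4]].
det(H) = 0·4 − 4² = -16.
Since det(H) < 0, H is indefinite and the critical point is a saddle point.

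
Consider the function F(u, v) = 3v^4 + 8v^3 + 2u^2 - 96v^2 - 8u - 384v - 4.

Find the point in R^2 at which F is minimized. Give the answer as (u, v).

F(u,v) separates as P(u) + Q(v) − 4, so its minimum is min P + min Q − 4.
P'(u) = 4u - 8 vanishes at u ∈ {2}; Q'(v) = 12(v - 4)(v + 2)(v + 4) vanishes at v ∈ {-4, -2, 4}.
Local minima of P (where P''>0): P(2)=-8. Local minima of Q: Q(-4)=256, Q(4)=-1792.
So the global minimum of F is P(2) + Q(4) − 4 = -8 − 1792 − 4 = -1804, attained at (2, 4).

(2, 4)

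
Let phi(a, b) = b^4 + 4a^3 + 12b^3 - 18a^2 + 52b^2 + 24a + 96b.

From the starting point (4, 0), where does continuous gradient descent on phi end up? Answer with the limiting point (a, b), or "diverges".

phi is separable, so gradient descent decouples: a follows -∂phi/∂a, b follows -∂phi/∂b.
∂phi/∂a = 12(a - 2)(a - 1); at a=4 this is 72, so a decreases.
∂phi/∂b = 4(b + 2)(b + 3)(b + 4); at b=0 this is 96, so b decreases.
a converges to its nearest critical value 2 (a local min of the a-part); b converges to -2. The iterate converges to (2, -2).

(2, -2)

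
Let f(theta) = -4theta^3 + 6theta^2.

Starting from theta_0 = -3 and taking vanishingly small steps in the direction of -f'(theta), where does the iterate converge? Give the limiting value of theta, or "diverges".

0

f'(theta) = -12theta(theta - 1), so f'(-3) = -144.
Gradient descent moves in the -f' direction, i.e. theta is increasing.
The nearest critical point in that direction is theta = 0, where f'' = 12 > 0 (a local minimum). The iterate converges there.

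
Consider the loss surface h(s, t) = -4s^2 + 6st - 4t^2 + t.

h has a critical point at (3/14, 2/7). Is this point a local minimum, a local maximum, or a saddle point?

local maximum

The Hessian of h is constant: H = [[-8, 6], [6, -8]].
det(H) = (-8)·(-8) − 6² = 28.
det(H) > 0 and tr(H) = -16 < 0, so H is negative definite and the point is a local maximum.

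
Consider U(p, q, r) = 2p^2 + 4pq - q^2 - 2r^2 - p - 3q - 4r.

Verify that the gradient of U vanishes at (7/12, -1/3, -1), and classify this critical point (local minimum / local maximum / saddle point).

∇U = (4p + 4q - 1, 4p - 2q - 3, -4r - 4); substituting (7/12, -1/3, -1) gives ∇U = (0, 0, 0), so (7/12, -1/3, -1) is indeed a critical point.
The Hessian is constant: H = [[4, 4, 0], [4, -2, 0], [0, 0, -4]].
Leading principal minors: Δ₁ = 4, Δ₂ = -24, Δ₃ = 96.
The minors fit neither the all-positive nor the alternating-sign pattern, so H is indefinite: a saddle point.

saddle point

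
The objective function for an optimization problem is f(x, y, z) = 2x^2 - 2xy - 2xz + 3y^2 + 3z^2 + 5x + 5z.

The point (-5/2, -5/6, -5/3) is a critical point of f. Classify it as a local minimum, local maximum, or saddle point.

local minimum

The Hessian is constant: H = [[4, -2, -2], [-2, 6, 0], [-2, 0, 6]].
Leading principal minors: Δ₁ = 4, Δ₂ = 20, Δ₃ = 96.
All leading minors are positive, so H is positive definite: a local minimum.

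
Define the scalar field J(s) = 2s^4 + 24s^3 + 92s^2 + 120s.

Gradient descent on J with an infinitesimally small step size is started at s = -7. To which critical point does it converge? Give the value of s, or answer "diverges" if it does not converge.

J'(s) = 8(s + 1)(s + 3)(s + 5), so J'(-7) = -384.
Gradient descent moves in the -J' direction, i.e. s is increasing.
The nearest critical point in that direction is s = -5, where J'' = 64 > 0 (a local minimum). The iterate converges there.

-5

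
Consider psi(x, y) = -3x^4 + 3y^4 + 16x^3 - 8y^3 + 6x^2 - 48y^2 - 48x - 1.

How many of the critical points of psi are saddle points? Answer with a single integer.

5

psi separates as a function of x plus a function of y, so ∇psi=0 decouples.
∂psi/∂x = -12(x - 4)(x - 1)(x + 1) = 0 at x ∈ {-1, 1, 4}; ∂psi/∂y = 12y(y - 4)(y + 2) = 0 at y ∈ {-2, 0, 4}.
The Hessian is diagonal: diag(psi_xx, psi_yy). Second derivatives: psi_xx(-1)=-120, psi_xx(1)=72, psi_xx(4)=-180; psi_yy(-2)=144, psi_yy(0)=-96, psi_yy(4)=288.
Saddle points occur where the two diagonal entries have opposite signs: (-1, -2), (-1, 4), (1, 0), (4, -2), (4, 4). Count: 5.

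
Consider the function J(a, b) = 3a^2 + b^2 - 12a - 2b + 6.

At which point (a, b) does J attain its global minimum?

(2, 1)

J(a,b) separates as P(a) + Q(b) + 6, so its minimum is min P + min Q + 6.
P'(a) = 6a - 12 vanishes at a ∈ {2}; Q'(b) = 2b - 2 vanishes at b ∈ {1}.
Local minima of P (where P''>0): P(2)=-12. Local minima of Q: Q(1)=-1.
So the global minimum of J is P(2) + Q(1) + 6 = -12 − 1 + 6 = -7, attained at (2, 1).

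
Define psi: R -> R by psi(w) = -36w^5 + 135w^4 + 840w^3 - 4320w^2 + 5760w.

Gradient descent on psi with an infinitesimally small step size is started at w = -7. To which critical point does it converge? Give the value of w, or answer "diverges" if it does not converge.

psi'(w) = -180(w - 4)(w - 2)(w - 1)(w + 4), so psi'(-7) = -427680.
Gradient descent moves in the -psi' direction, i.e. w is increasing.
The nearest critical point in that direction is w = -4, where psi'' = 43200 > 0 (a local minimum). The iterate converges there.

-4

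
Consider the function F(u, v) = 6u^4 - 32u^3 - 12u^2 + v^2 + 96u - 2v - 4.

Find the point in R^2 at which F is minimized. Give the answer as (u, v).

F(u,v) separates as P(u) + Q(v) − 4, so its minimum is min P + min Q − 4.
P'(u) = 24(u - 4)(u - 1)(u + 1) vanishes at u ∈ {-1, 1, 4}; Q'(v) = 2v - 2 vanishes at v ∈ {1}.
Local minima of P (where P''>0): P(-1)=-70, P(4)=-320. Local minima of Q: Q(1)=-1.
So the global minimum of F is P(4) + Q(1) − 4 = -320 − 1 − 4 = -325, attained at (4, 1).

(4, 1)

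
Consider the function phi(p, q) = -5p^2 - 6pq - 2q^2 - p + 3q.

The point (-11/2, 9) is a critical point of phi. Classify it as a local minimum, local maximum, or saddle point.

local maximum

The Hessian of phi is constant: H = [[-10, -6], [-6, -4]].
det(H) = (-10)·(-4) − (-6)² = 4.
det(H) > 0 and tr(H) = -14 < 0, so H is negative definite and the point is a local maximum.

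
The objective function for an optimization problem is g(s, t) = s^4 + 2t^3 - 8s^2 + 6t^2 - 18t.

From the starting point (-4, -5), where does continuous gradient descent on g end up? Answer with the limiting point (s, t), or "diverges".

g is separable, so gradient descent decouples: s follows -∂g/∂s, t follows -∂g/∂t.
∂g/∂s = 4s(s - 2)(s + 2); at s=-4 this is -192, so s increases.
∂g/∂t = 6(t - 1)(t + 3); at t=-5 this is 72, so t decreases.
The t-coordinate has no critical point in that direction and runs off to infinity.

diverges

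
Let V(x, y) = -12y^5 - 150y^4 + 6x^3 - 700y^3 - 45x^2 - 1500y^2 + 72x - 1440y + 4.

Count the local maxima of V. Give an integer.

V separates as a function of x plus a function of y, so ∇V=0 decouples.
∂V/∂x = 18(x - 4)(x - 1) = 0 at x ∈ {1, 4}; ∂V/∂y = -60(y + 1)(y + 2)(y + 3)(y + 4) = 0 at y ∈ {-4, -3, -2, -1}.
The Hessian is diagonal: diag(V_xx, V_yy). Second derivatives: V_xx(1)=-54, V_xx(4)=54; V_yy(-4)=360, V_yy(-3)=-120, V_yy(-2)=120, V_yy(-1)=-360.
Local maxima occur where both diagonal entries negative: (1, -3), (1, -1). Count: 2.

2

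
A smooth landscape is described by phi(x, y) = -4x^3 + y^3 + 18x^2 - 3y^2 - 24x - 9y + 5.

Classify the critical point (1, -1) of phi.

The mixed partial ∂²phi/∂x∂y is 0, so the Hessian at any point is diag(phi_xx, phi_yy) = diag(12(-2x + 3), 6(y - 1)).
At (1, -1): H = diag(12, -12).
The eigenvalues have opposite signs, so H is indefinite: a saddle point.

saddle point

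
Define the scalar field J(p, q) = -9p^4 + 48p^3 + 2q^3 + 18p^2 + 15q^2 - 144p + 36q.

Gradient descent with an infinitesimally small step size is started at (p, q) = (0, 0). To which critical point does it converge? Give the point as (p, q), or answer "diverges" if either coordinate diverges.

(1, -2)

J is separable, so gradient descent decouples: p follows -∂J/∂p, q follows -∂J/∂q.
∂J/∂p = -36(p - 4)(p - 1)(p + 1); at p=0 this is -144, so p increases.
∂J/∂q = 6(q + 2)(q + 3); at q=0 this is 36, so q decreases.
p converges to its nearest critical value 1 (a local min of the p-part); q converges to -2. The iterate converges to (1, -2).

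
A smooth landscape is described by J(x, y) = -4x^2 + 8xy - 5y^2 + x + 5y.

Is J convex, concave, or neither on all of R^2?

concave

J is quadratic, so its Hessian is the constant matrix H = [[-8, 8], [8, -10]].
det(H) = 16, tr(H) = -18.
det(H) > 0 and tr(H) < 0, so H is negative definite everywhere: concave.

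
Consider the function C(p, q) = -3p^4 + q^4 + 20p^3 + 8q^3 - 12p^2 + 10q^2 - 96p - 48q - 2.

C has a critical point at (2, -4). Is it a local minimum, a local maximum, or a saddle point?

local minimum

The mixed partial ∂²C/∂p∂q is 0, so the Hessian at any point is diag(C_pp, C_qq) = diag(12(-3p^2 + 10p - 2), 4(3q^2 + 12q + 5)).
At (2, -4): H = diag(72, 20).
Both eigenvalues are positive, so H is positive definite: a local minimum.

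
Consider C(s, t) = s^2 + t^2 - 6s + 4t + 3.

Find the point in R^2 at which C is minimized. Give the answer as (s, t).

C(s,t) separates as P(s) + Q(t) + 3, so its minimum is min P + min Q + 3.
P'(s) = 2s - 6 vanishes at s ∈ {3}; Q'(t) = 2(t + 2) vanishes at t ∈ {-2}.
Local minima of P (where P''>0): P(3)=-9. Local minima of Q: Q(-2)=-4.
So the global minimum of C is P(3) + Q(-2) + 3 = -9 − 4 + 3 = -10, attained at (3, -2).

(3, -2)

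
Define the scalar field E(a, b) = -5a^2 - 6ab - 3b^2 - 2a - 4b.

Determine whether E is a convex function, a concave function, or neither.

E is quadratic, so its Hessian is the constant matrix H = [[-10, -6], [-6, -6]].
det(H) = 24, tr(H) = -16.
det(H) > 0 and tr(H) < 0, so H is negative definite everywhere: concave.

concave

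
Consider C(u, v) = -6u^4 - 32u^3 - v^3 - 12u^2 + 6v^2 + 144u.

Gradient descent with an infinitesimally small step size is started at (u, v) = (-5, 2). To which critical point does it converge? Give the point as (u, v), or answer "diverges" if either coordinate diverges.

diverges

C is separable, so gradient descent decouples: u follows -∂C/∂u, v follows -∂C/∂v.
∂C/∂u = -24(u - 1)(u + 2)(u + 3); at u=-5 this is 864, so u decreases.
∂C/∂v = -3v(v - 4); at v=2 this is 12, so v decreases.
The u-coordinate has no critical point in that direction and runs off to infinity.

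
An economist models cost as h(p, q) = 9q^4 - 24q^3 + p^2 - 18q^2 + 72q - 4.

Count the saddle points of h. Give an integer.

h separates as a function of p plus a function of q, so ∇h=0 decouples.
∂h/∂p = 2p = 0 at p ∈ {0}; ∂h/∂q = 36(q - 2)(q - 1)(q + 1) = 0 at q ∈ {-1, 1, 2}.
The Hessian is diagonal: diag(h_pp, h_qq). Second derivatives: h_pp(0)=2; h_qq(-1)=216, h_qq(1)=-72, h_qq(2)=108.
Saddle points occur where the two diagonal entries have opposite signs: (0, 1). Count: 1.

1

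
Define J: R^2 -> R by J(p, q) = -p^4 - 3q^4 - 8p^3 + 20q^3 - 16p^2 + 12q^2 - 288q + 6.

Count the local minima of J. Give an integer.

J separates as a function of p plus a function of q, so ∇J=0 decouples.
∂J/∂p = -4p(p + 2)(p + 4) = 0 at p ∈ {-4, -2, 0}; ∂J/∂q = -12(q - 4)(q - 3)(q + 2) = 0 at q ∈ {-2, 3, 4}.
The Hessian is diagonal: diag(J_pp, J_qq). Second derivatives: J_pp(-4)=-32, J_pp(-2)=16, J_pp(0)=-32; J_qq(-2)=-360, J_qq(3)=60, J_qq(4)=-72.
Local minima occur where both diagonal entries positive: (-2, 3). Count: 1.

1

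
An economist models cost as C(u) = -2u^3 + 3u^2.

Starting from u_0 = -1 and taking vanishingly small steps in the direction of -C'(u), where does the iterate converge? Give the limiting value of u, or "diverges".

0

C'(u) = -6u(u - 1), so C'(-1) = -12.
Gradient descent moves in the -C' direction, i.e. u is increasing.
The nearest critical point in that direction is u = 0, where C'' = 6 > 0 (a local minimum). The iterate converges there.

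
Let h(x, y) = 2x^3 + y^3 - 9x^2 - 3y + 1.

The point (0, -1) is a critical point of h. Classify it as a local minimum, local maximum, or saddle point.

The mixed partial ∂²h/∂x∂y is 0, so the Hessian at any point is diag(h_xx, h_yy) = diag(6(2x - 3), 6y).
At (0, -1): H = diag(-18, -6).
Both eigenvalues are negative, so H is negative definite: a local maximum.

local maximum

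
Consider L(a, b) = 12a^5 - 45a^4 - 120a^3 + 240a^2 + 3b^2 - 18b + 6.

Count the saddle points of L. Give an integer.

L separates as a function of a plus a function of b, so ∇L=0 decouples.
∂L/∂a = 60a(a - 4)(a - 1)(a + 2) = 0 at a ∈ {-2, 0, 1, 4}; ∂L/∂b = 6(b - 3) = 0 at b ∈ {3}.
The Hessian is diagonal: diag(L_aa, L_bb). Second derivatives: L_aa(-2)=-2160, L_aa(0)=480, L_aa(1)=-540, L_aa(4)=4320; L_bb(3)=6.
Saddle points occur where the two diagonal entries have opposite signs: (-2, 3), (1, 3). Count: 2.

2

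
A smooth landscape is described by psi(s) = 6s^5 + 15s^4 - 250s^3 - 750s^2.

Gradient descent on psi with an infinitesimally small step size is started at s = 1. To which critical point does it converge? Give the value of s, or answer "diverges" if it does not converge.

psi'(s) = 30s(s - 5)(s + 2)(s + 5), so psi'(1) = -2160.
Gradient descent moves in the -psi' direction, i.e. s is increasing.
The nearest critical point in that direction is s = 5, where psi'' = 10500 > 0 (a local minimum). The iterate converges there.

5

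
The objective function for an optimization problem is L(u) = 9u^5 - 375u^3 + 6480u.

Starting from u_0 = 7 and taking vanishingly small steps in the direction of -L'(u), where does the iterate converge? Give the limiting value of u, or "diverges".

L'(u) = 45(u - 4)(u - 3)(u + 3)(u + 4), so L'(7) = 59400.
Gradient descent moves in the -L' direction, i.e. u is decreasing.
The nearest critical point in that direction is u = 4, where L'' = 2520 > 0 (a local minimum). The iterate converges there.

4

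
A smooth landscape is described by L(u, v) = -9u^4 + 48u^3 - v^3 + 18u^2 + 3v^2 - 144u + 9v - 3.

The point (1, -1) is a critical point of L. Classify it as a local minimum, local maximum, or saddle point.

local minimum

The mixed partial ∂²L/∂u∂v is 0, so the Hessian at any point is diag(L_uu, L_vv) = diag(36(-3u^2 + 8u + 1), 6(-v + 1)).
At (1, -1): H = diag(216, 12).
Both eigenvalues are positive, so H is positive definite: a local minimum.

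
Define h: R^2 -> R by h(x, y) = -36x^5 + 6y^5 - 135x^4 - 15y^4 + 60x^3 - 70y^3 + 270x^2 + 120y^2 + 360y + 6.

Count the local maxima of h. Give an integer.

4

h separates as a function of x plus a function of y, so ∇h=0 decouples.
∂h/∂x = -180x(x - 1)(x + 1)(x + 3) = 0 at x ∈ {-3, -1, 0, 1}; ∂h/∂y = 30(y - 3)(y - 2)(y + 1)(y + 2) = 0 at y ∈ {-2, -1, 2, 3}.
The Hessian is diagonal: diag(h_xx, h_yy). Second derivatives: h_xx(-3)=4320, h_xx(-1)=-720, h_xx(0)=540, h_xx(1)=-1440; h_yy(-2)=-600, h_yy(-1)=360, h_yy(2)=-360, h_yy(3)=600.
Local maxima occur where both diagonal entries negative: (-1, -2), (-1, 2), (1, -2), (1, 2). Count: 4.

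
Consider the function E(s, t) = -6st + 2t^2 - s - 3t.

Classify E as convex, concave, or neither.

E is quadratic, so its Hessian is the constant matrix H = [[0, -6], [-6, 4]].
det(H) = -36, tr(H) = 4.
det(H) < 0, so H is indefinite: neither convex nor concave.

neither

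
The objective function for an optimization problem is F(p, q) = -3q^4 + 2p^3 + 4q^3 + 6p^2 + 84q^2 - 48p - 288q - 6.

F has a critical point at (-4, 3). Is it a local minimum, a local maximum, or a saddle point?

local maximum

The mixed partial ∂²F/∂p∂q is 0, so the Hessian at any point is diag(F_pp, F_qq) = diag(12(p + 1), 12(-3q^2 + 2q + 14)).
At (-4, 3): H = diag(-36, -84).
Both eigenvalues are negative, so H is negative definite: a local maximum.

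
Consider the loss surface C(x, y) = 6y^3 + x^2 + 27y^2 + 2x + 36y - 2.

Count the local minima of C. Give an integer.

C separates as a function of x plus a function of y, so ∇C=0 decouples.
∂C/∂x = 2(x + 1) = 0 at x ∈ {-1}; ∂C/∂y = 18(y + 1)(y + 2) = 0 at y ∈ {-2, -1}.
The Hessian is diagonal: diag(C_xx, C_yy). Second derivatives: C_xx(-1)=2; C_yy(-2)=-18, C_yy(-1)=18.
Local minima occur where both diagonal entries positive: (-1, -1). Count: 1.

1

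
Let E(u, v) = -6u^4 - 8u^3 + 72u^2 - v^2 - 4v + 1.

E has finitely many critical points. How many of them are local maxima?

2

E separates as a function of u plus a function of v, so ∇E=0 decouples.
∂E/∂u = -24u(u - 2)(u + 3) = 0 at u ∈ {-3, 0, 2}; ∂E/∂v = -2(v + 2) = 0 at v ∈ {-2}.
The Hessian is diagonal: diag(E_uu, E_vv). Second derivatives: E_uu(-3)=-360, E_uu(0)=144, E_uu(2)=-240; E_vv(-2)=-2.
Local maxima occur where both diagonal entries negative: (-3, -2), (2, -2). Count: 2.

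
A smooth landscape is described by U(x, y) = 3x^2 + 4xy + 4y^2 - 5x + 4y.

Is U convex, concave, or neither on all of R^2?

U is quadratic, so its Hessian is the constant matrix H = [[6, 4], [4, 8]].
det(H) = 32, tr(H) = 14.
det(H) > 0 and tr(H) > 0, so H is positive definite everywhere: convex.

convex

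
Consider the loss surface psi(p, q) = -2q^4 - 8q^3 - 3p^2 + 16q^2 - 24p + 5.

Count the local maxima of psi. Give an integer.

psi separates as a function of p plus a function of q, so ∇psi=0 decouples.
∂psi/∂p = -6(p + 4) = 0 at p ∈ {-4}; ∂psi/∂q = -8q(q - 1)(q + 4) = 0 at q ∈ {-4, 0, 1}.
The Hessian is diagonal: diag(psi_pp, psi_qq). Second derivatives: psi_pp(-4)=-6; psi_qq(-4)=-160, psi_qq(0)=32, psi_qq(1)=-40.
Local maxima occur where both diagonal entries negative: (-4, -4), (-4, 1). Count: 2.

2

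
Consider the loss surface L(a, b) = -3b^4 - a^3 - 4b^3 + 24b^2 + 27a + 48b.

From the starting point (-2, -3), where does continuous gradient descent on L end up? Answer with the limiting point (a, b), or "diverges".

diverges

L is separable, so gradient descent decouples: a follows -∂L/∂a, b follows -∂L/∂b.
∂L/∂a = -3(a - 3)(a + 3); at a=-2 this is 15, so a decreases.
∂L/∂b = -12(b - 2)(b + 1)(b + 2); at b=-3 this is 120, so b decreases.
The b-coordinate has no critical point in that direction and runs off to infinity.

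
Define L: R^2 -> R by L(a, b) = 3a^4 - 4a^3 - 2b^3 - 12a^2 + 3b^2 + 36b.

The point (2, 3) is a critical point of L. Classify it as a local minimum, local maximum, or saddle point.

The mixed partial ∂²L/∂a∂b is 0, so the Hessian at any point is diag(L_aa, L_bb) = diag(12(3a^2 - 2a - 2), 6(-2b + 1)).
At (2, 3): H = diag(72, -30).
The eigenvalues have opposite signs, so H is indefinite: a saddle point.

saddle point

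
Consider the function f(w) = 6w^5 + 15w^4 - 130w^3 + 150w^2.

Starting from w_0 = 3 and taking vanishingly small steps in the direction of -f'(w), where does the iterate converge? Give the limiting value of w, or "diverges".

f'(w) = 30w(w - 2)(w - 1)(w + 5), so f'(3) = 1440.
Gradient descent moves in the -f' direction, i.e. w is decreasing.
The nearest critical point in that direction is w = 2, where f'' = 420 > 0 (a local minimum). The iterate converges there.

2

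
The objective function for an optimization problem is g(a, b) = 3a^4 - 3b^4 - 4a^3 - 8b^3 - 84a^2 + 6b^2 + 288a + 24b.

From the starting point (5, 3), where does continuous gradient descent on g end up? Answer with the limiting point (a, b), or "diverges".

diverges

g is separable, so gradient descent decouples: a follows -∂g/∂a, b follows -∂g/∂b.
∂g/∂a = 12(a - 3)(a - 2)(a + 4); at a=5 this is 648, so a decreases.
∂g/∂b = -12(b - 1)(b + 1)(b + 2); at b=3 this is -480, so b increases.
The b-coordinate has no critical point in that direction and runs off to infinity.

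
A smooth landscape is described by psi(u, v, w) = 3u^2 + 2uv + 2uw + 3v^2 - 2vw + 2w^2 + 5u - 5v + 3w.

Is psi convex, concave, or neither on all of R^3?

psi is quadratic, so its Hessian is the constant matrix H = [[6, 2, 2], [2, 6, -2], [2, -2, 4]].
Leading principal minors: 6, 32, 64.
All positive ⇒ H ≻ 0 ⇒ convex.

convex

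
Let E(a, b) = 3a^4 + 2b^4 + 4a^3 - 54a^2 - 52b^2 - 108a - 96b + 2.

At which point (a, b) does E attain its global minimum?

E(a,b) separates as P(a) + Q(b) + 2, so its minimum is min P + min Q + 2.
P'(a) = 12(a - 3)(a + 1)(a + 3) vanishes at a ∈ {-3, -1, 3}; Q'(b) = 8(b - 4)(b + 1)(b + 3) vanishes at b ∈ {-3, -1, 4}.
Local minima of P (where P''>0): P(-3)=-27, P(3)=-459. Local minima of Q: Q(-3)=-18, Q(4)=-704.
So the global minimum of E is P(3) + Q(4) + 2 = -459 − 704 + 2 = -1161, attained at (3, 4).

(3, 4)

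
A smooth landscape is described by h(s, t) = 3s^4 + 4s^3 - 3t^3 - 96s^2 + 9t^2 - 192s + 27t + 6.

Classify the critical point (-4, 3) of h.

saddle point

The mixed partial ∂²h/∂s∂t is 0, so the Hessian at any point is diag(h_ss, h_tt) = diag(12(3s^2 + 2s - 16), 18(-t + 1)).
At (-4, 3): H = diag(288, -36).
The eigenvalues have opposite signs, so H is indefinite: a saddle point.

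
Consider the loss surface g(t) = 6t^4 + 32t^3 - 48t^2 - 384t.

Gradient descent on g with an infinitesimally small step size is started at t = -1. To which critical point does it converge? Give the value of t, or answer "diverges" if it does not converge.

2

g'(t) = 24(t - 2)(t + 2)(t + 4), so g'(-1) = -216.
Gradient descent moves in the -g' direction, i.e. t is increasing.
The nearest critical point in that direction is t = 2, where g'' = 576 > 0 (a local minimum). The iterate converges there.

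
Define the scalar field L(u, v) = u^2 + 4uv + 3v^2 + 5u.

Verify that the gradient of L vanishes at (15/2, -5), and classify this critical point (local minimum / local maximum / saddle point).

∇L = (2u + 4v + 5, 4u + 6v); substituting (15/2, -5) gives ∇L = (0, 0), so (15/2, -5) is indeed a critical point.
The Hessian of L is constant: H = [[2, 4], [4, 6]].
det(H) = 2·6 − 4² = -4.
Since det(H) < 0, H is indefinite and the critical point is a saddle point.

saddle point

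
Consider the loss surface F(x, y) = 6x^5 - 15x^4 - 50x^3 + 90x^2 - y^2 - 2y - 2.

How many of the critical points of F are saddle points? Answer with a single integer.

F separates as a function of x plus a function of y, so ∇F=0 decouples.
∂F/∂x = 30x(x - 3)(x - 1)(x + 2) = 0 at x ∈ {-2, 0, 1, 3}; ∂F/∂y = -2(y + 1) = 0 at y ∈ {-1}.
The Hessian is diagonal: diag(F_xx, F_yy). Second derivatives: F_xx(-2)=-900, F_xx(0)=180, F_xx(1)=-180, F_xx(3)=900; F_yy(-1)=-2.
Saddle points occur where the two diagonal entries have opposite signs: (0, -1), (3, -1). Count: 2.

2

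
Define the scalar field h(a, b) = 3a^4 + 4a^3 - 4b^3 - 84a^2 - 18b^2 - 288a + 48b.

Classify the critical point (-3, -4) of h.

local minimum

The mixed partial ∂²h/∂a∂b is 0, so the Hessian at any point is diag(h_aa, h_bb) = diag(12(3a^2 + 2a - 14), -12(2b + 3)).
At (-3, -4): H = diag(84, 60).
Both eigenvalues are positive, so H is positive definite: a local minimum.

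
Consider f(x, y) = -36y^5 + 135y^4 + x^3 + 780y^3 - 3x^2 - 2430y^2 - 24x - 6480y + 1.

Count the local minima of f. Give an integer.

f separates as a function of x plus a function of y, so ∇f=0 decouples.
∂f/∂x = 3(x - 4)(x + 2) = 0 at x ∈ {-2, 4}; ∂f/∂y = -180(y - 4)(y - 3)(y + 1)(y + 3) = 0 at y ∈ {-3, -1, 3, 4}.
The Hessian is diagonal: diag(f_xx, f_yy). Second derivatives: f_xx(-2)=-18, f_xx(4)=18; f_yy(-3)=15120, f_yy(-1)=-7200, f_yy(3)=4320, f_yy(4)=-6300.
Local minima occur where both diagonal entries positive: (4, -3), (4, 3). Count: 2.

2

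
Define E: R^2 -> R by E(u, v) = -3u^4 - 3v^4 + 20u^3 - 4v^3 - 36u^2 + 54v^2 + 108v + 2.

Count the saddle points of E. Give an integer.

E separates as a function of u plus a function of v, so ∇E=0 decouples.
∂E/∂u = -12u(u - 3)(u - 2) = 0 at u ∈ {0, 2, 3}; ∂E/∂v = -12(v - 3)(v + 1)(v + 3) = 0 at v ∈ {-3, -1, 3}.
The Hessian is diagonal: diag(E_uu, E_vv). Second derivatives: E_uu(0)=-72, E_uu(2)=24, E_uu(3)=-36; E_vv(-3)=-144, E_vv(-1)=96, E_vv(3)=-288.
Saddle points occur where the two diagonal entries have opposite signs: (0, -1), (2, -3), (2, 3), (3, -1). Count: 4.

4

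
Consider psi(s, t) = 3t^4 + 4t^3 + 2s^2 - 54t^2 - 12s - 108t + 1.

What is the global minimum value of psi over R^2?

psi(s,t) separates as P(s) + Q(t) + 1, so its minimum is min P + min Q + 1.
P'(s) = 4s - 12 vanishes at s ∈ {3}; Q'(t) = 12(t - 3)(t + 1)(t + 3) vanishes at t ∈ {-3, -1, 3}.
Local minima of P (where P''>0): P(3)=-18. Local minima of Q: Q(-3)=-27, Q(3)=-459.
So the global minimum of psi is P(3) + Q(3) + 1 = -18 − 459 + 1 = -476, attained at (3, 3).

-476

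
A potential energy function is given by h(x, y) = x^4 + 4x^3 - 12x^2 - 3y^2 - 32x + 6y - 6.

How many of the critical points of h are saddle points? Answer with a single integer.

2

h separates as a function of x plus a function of y, so ∇h=0 decouples.
∂h/∂x = 4(x - 2)(x + 1)(x + 4) = 0 at x ∈ {-4, -1, 2}; ∂h/∂y = -6(y - 1) = 0 at y ∈ {1}.
The Hessian is diagonal: diag(h_xx, h_yy). Second derivatives: h_xx(-4)=72, h_xx(-1)=-36, h_xx(2)=72; h_yy(1)=-6.
Saddle points occur where the two diagonal entries have opposite signs: (-4, 1), (2, 1). Count: 2.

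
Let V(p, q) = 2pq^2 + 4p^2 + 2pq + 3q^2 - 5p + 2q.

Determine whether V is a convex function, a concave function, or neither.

neither

The term 2pq^2 is cubic, so the Hessian is not constant.
∂²V/∂q² = 4p + 6, which takes both signs as p varies (negative for sufficiently negative p). A diagonal entry of the Hessian changing sign means the Hessian is neither positive- nor negative-semidefinite on all of R^2.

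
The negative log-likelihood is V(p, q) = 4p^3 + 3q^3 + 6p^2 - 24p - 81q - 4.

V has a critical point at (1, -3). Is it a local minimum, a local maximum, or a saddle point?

The mixed partial ∂²V/∂p∂q is 0, so the Hessian at any point is diag(V_pp, V_qq) = diag(12(2p + 1), 18q).
At (1, -3): H = diag(36, -54).
The eigenvalues have opposite signs, so H is indefinite: a saddle point.

saddle point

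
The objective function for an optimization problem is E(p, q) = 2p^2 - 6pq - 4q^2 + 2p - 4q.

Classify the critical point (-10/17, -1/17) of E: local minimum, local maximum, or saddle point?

The Hessian of E is constant: H = [[4, -6], [-6, -8]].
det(H) = 4·(-8) − (-6)² = -68.
Since det(H) < 0, H is indefinite and the critical point is a saddle point.

saddle point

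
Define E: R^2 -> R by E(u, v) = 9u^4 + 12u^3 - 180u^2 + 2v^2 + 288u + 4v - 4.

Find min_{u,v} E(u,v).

E(u,v) separates as P(u) + Q(v) − 4, so its minimum is min P + min Q − 4.
P'(u) = 36(u - 2)(u - 1)(u + 4) vanishes at u ∈ {-4, 1, 2}; Q'(v) = 4v + 4 vanishes at v ∈ {-1}.
Local minima of P (where P''>0): P(-4)=-2496, P(2)=96. Local minima of Q: Q(-1)=-2.
So the global minimum of E is P(-4) + Q(-1) − 4 = -2496 − 2 − 4 = -2502, attained at (-4, -1).

-2502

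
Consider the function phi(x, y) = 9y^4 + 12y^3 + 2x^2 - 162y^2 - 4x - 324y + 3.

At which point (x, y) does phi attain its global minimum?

phi(x,y) separates as P(x) + Q(y) + 3, so its minimum is min P + min Q + 3.
P'(x) = 4x - 4 vanishes at x ∈ {1}; Q'(y) = 36(y - 3)(y + 1)(y + 3) vanishes at y ∈ {-3, -1, 3}.
Local minima of P (where P''>0): P(1)=-2. Local minima of Q: Q(-3)=-81, Q(3)=-1377.
So the global minimum of phi is P(1) + Q(3) + 3 = -2 − 1377 + 3 = -1376, attained at (1, 3).

(1, 3)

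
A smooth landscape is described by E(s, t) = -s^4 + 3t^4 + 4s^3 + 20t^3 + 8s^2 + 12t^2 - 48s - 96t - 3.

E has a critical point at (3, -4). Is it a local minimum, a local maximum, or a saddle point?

saddle point

The mixed partial ∂²E/∂s∂t is 0, so the Hessian at any point is diag(E_ss, E_tt) = diag(4(-3s^2 + 6s + 4), 12(3t^2 + 10t + 2)).
At (3, -4): H = diag(-20, 120).
The eigenvalues have opposite signs, so H is indefinite: a saddle point.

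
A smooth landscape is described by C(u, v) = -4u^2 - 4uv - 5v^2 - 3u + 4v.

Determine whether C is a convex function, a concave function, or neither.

concave

C is quadratic, so its Hessian is the constant matrix H = [[-8, -4], [-4, -10]].
det(H) = 64, tr(H) = -18.
det(H) > 0 and tr(H) < 0, so H is negative definite everywhere: concave.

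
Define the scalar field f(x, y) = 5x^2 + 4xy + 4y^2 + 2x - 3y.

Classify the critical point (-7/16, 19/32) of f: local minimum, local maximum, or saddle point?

local minimum

The Hessian of f is constant: H = [[10, 4], [4, 8]].
det(H) = 10·8 − 4² = 64.
det(H) > 0 and tr(H) = 18 > 0, so H is positive definite and the point is a local minimum.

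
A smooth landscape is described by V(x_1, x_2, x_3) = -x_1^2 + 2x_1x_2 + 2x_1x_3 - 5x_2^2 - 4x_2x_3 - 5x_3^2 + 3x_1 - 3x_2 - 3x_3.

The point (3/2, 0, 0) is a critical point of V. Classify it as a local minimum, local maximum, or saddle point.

local maximum

The Hessian is constant: H = [[-2, 2, 2], [2, -10, -4], [2, -4, -10]].
Leading principal minors: Δ₁ = -2, Δ₂ = 16, Δ₃ = -120.
The minors alternate sign starting negative (−, +, −), so H is negative definite: a local maximum.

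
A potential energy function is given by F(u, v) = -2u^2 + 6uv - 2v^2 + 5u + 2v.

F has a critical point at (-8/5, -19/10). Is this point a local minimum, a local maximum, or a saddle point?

The Hessian of F is constant: H = [[-4, 6], [6, -4]].
det(H) = (-4)·(-4) − 6² = -20.
Since det(H) < 0, H is indefinite and the critical point is a saddle point.

saddle point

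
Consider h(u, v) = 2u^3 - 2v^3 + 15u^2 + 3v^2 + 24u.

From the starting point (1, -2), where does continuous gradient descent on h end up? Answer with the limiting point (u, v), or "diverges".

(-1, 0)

h is separable, so gradient descent decouples: u follows -∂h/∂u, v follows -∂h/∂v.
∂h/∂u = 6(u + 1)(u + 4); at u=1 this is 60, so u decreases.
∂h/∂v = -6v(v - 1); at v=-2 this is -36, so v increases.
u converges to its nearest critical value -1 (a local min of the u-part); v converges to 0. The iterate converges to (-1, 0).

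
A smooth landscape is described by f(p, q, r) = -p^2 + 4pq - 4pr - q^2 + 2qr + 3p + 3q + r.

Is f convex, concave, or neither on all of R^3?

neither

f is quadratic, so its Hessian is the constant matrix H = [[-2, 4, -4], [4, -2, 2], [-4, 2, 0]].
Leading principal minors: -2, -12, -24.
Neither pattern holds ⇒ H is indefinite ⇒ neither convex nor concave.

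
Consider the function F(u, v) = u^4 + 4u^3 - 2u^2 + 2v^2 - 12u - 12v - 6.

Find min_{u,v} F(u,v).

F(u,v) separates as P(u) + Q(v) − 6, so its minimum is min P + min Q − 6.
P'(u) = 4(u - 1)(u + 1)(u + 3) vanishes at u ∈ {-3, -1, 1}; Q'(v) = 4v - 12 vanishes at v ∈ {3}.
Local minima of P (where P''>0): P(-3)=-9, P(1)=-9. Local minima of Q: Q(3)=-18.
So the global minimum of F is P(-3) + Q(3) − 6 = -9 − 18 − 6 = -33, attained at (-3, 3).

-33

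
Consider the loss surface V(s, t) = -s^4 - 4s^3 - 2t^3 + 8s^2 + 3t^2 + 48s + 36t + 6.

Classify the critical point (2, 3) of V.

The mixed partial ∂²V/∂s∂t is 0, so the Hessian at any point is diag(V_ss, V_tt) = diag(4(-3s^2 - 6s + 4), 6(-2t + 1)).
At (2, 3): H = diag(-80, -30).
Both eigenvalues are negative, so H is negative definite: a local maximum.

local maximum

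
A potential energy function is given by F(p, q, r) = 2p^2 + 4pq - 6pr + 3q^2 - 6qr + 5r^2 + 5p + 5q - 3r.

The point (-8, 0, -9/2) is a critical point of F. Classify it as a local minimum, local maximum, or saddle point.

The Hessian is constant: H = [[4, 4, -6], [4, 6, -6], [-6, -6, 10]].
Leading principal minors: Δ₁ = 4, Δ₂ = 8, Δ₃ = 8.
All leading minors are positive, so H is positive definite: a local minimum.

local minimum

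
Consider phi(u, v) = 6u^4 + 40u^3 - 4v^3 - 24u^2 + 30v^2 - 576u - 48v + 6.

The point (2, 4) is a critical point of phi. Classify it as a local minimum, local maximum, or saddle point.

The mixed partial ∂²phi/∂u∂v is 0, so the Hessian at any point is diag(phi_uu, phi_vv) = diag(24(3u^2 + 10u - 2), 12(-2v + 5)).
At (2, 4): H = diag(720, -36).
The eigenvalues have opposite signs, so H is indefinite: a saddle point.

saddle point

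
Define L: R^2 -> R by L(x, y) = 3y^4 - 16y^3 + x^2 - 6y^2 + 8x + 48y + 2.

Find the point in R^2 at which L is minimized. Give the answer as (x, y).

L(x,y) separates as P(x) + Q(y) + 2, so its minimum is min P + min Q + 2.
P'(x) = 2x + 8 vanishes at x ∈ {-4}; Q'(y) = 12(y - 4)(y - 1)(y + 1) vanishes at y ∈ {-1, 1, 4}.
Local minima of P (where P''>0): P(-4)=-16. Local minima of Q: Q(-1)=-35, Q(4)=-160.
So the global minimum of L is P(-4) + Q(4) + 2 = -16 − 160 + 2 = -174, attained at (-4, 4).

(-4, 4)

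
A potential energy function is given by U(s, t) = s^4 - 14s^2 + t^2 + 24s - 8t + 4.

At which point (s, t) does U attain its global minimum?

U(s,t) separates as P(s) + Q(t) + 4, so its minimum is min P + min Q + 4.
P'(s) = 4(s - 2)(s - 1)(s + 3) vanishes at s ∈ {-3, 1, 2}; Q'(t) = 2(t - 4) vanishes at t ∈ {4}.
Local minima of P (where P''>0): P(-3)=-117, P(2)=8. Local minima of Q: Q(4)=-16.
So the global minimum of U is P(-3) + Q(4) + 4 = -117 − 16 + 4 = -129, attained at (-3, 4).

(-3, 4)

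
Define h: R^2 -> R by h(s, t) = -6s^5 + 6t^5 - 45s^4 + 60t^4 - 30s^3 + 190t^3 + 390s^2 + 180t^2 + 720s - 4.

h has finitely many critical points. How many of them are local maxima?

4

h separates as a function of s plus a function of t, so ∇h=0 decouples.
∂h/∂s = -30(s - 2)(s + 1)(s + 3)(s + 4) = 0 at s ∈ {-4, -3, -1, 2}; ∂h/∂t = 30t(t + 1)(t + 3)(t + 4) = 0 at t ∈ {-4, -3, -1, 0}.
The Hessian is diagonal: diag(h_ss, h_tt). Second derivatives: h_ss(-4)=540, h_ss(-3)=-300, h_ss(-1)=540, h_ss(2)=-2700; h_tt(-4)=-360, h_tt(-3)=180, h_tt(-1)=-180, h_tt(0)=360.
Local maxima occur where both diagonal entries negative: (-3, -4), (-3, -1), (2, -4), (2, -1). Count: 4.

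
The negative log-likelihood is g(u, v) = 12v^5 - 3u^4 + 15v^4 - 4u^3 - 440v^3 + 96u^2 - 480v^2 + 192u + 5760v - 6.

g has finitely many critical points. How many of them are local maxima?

g separates as a function of u plus a function of v, so ∇g=0 decouples.
∂g/∂u = -12(u - 4)(u + 1)(u + 4) = 0 at u ∈ {-4, -1, 4}; ∂g/∂v = 60(v - 4)(v - 2)(v + 3)(v + 4) = 0 at v ∈ {-4, -3, 2, 4}.
The Hessian is diagonal: diag(g_uu, g_vv). Second derivatives: g_uu(-4)=-288, g_uu(-1)=180, g_uu(4)=-480; g_vv(-4)=-2880, g_vv(-3)=2100, g_vv(2)=-3600, g_vv(4)=6720.
Local maxima occur where both diagonal entries negative: (-4, -4), (-4, 2), (4, -4), (4, 2). Count: 4.

4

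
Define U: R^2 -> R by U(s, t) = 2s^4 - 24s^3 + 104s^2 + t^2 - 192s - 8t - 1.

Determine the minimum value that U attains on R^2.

U(s,t) separates as P(s) + Q(t) − 1, so its minimum is min P + min Q − 1.
P'(s) = 8(s - 4)(s - 3)(s - 2) vanishes at s ∈ {2, 3, 4}; Q'(t) = 2(t - 4) vanishes at t ∈ {4}.
Local minima of P (where P''>0): P(2)=-128, P(4)=-128. Local minima of Q: Q(4)=-16.
So the global minimum of U is P(2) + Q(4) − 1 = -128 − 16 − 1 = -145, attained at (2, 4).

-145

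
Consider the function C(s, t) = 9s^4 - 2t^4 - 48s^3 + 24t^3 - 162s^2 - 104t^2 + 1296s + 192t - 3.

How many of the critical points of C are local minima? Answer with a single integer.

2

C separates as a function of s plus a function of t, so ∇C=0 decouples.
∂C/∂s = 36(s - 4)(s - 3)(s + 3) = 0 at s ∈ {-3, 3, 4}; ∂C/∂t = -8(t - 4)(t - 3)(t - 2) = 0 at t ∈ {2, 3, 4}.
The Hessian is diagonal: diag(C_ss, C_tt). Second derivatives: C_ss(-3)=1512, C_ss(3)=-216, C_ss(4)=252; C_tt(2)=-16, C_tt(3)=8, C_tt(4)=-16.
Local minima occur where both diagonal entries positive: (-3, 3), (4, 3). Count: 2.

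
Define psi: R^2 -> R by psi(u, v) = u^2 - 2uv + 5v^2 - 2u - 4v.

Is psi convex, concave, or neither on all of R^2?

convex

psi is quadratic, so its Hessian is the constant matrix H = [[2, -2], [-2, 10]].
det(H) = 16, tr(H) = 12.
det(H) > 0 and tr(H) > 0, so H is positive definite everywhere: convex.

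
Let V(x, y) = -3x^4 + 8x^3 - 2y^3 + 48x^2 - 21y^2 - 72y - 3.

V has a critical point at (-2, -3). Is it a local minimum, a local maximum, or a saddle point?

local maximum

The mixed partial ∂²V/∂x∂y is 0, so the Hessian at any point is diag(V_xx, V_yy) = diag(12(-3x^2 + 4x + 8), -6(2y + 7)).
At (-2, -3): H = diag(-144, -6).
Both eigenvalues are negative, so H is negative definite: a local maximum.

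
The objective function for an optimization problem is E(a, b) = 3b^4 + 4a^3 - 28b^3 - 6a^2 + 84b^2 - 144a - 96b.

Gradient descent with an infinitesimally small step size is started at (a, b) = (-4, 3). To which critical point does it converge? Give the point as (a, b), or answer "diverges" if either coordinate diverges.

diverges

E is separable, so gradient descent decouples: a follows -∂E/∂a, b follows -∂E/∂b.
∂E/∂a = 12(a - 4)(a + 3); at a=-4 this is 96, so a decreases.
∂E/∂b = 12(b - 4)(b - 2)(b - 1); at b=3 this is -24, so b increases.
The a-coordinate has no critical point in that direction and runs off to infinity.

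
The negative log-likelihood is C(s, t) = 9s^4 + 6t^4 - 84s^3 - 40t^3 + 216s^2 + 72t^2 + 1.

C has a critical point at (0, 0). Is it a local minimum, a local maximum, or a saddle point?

local minimum

The mixed partial ∂²C/∂s∂t is 0, so the Hessian at any point is diag(C_ss, C_tt) = diag(36(3s^2 - 14s + 12), 24(3t^2 - 10t + 6)).
At (0, 0): H = diag(432, 144).
Both eigenvalues are positive, so H is positive definite: a local minimum.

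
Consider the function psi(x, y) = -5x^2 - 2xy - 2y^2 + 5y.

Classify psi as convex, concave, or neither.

psi is quadratic, so its Hessian is the constant matrix H = [[-10, -2], [-2, -4]].
det(H) = 36, tr(H) = -14.
det(H) > 0 and tr(H) < 0, so H is negative definite everywhere: concave.

concave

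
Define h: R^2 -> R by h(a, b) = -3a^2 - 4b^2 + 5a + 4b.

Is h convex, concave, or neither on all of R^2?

concave

h is quadratic, so its Hessian is the constant matrix H = [[-6, 0], [0, -8]].
det(H) = 48, tr(H) = -14.
det(H) > 0 and tr(H) < 0, so H is negative definite everywhere: concave.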